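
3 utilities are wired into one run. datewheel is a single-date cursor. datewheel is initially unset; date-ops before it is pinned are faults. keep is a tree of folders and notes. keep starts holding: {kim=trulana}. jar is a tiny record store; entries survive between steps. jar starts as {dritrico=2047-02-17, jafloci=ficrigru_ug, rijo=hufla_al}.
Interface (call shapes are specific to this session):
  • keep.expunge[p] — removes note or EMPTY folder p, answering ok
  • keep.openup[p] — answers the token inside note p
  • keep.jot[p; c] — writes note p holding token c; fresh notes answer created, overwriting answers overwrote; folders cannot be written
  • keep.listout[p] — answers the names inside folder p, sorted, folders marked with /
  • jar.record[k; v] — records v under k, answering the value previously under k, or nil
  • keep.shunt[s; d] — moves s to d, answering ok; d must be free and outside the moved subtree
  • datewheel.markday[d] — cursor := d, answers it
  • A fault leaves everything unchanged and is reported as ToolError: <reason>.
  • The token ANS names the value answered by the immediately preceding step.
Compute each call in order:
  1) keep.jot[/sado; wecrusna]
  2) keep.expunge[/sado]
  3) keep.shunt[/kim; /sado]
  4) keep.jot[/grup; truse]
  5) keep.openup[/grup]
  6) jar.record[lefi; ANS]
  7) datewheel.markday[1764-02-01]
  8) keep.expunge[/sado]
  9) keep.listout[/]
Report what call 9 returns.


Answer: [grup]

Derivation:
% jot(p: /sado, c: wecrusna) == created
% expunge(p: /sado) == ok
% shunt(s: /kim, d: /sado) == ok
% jot(p: /grup, c: truse) == created
% openup(p: /grup) == truse
% record(k: lefi, v: ANS) == nil
% markday(d: 1764-02-01) == 1764-02-01
% expunge(p: /sado) == ok
% listout(p: /) == [grup]


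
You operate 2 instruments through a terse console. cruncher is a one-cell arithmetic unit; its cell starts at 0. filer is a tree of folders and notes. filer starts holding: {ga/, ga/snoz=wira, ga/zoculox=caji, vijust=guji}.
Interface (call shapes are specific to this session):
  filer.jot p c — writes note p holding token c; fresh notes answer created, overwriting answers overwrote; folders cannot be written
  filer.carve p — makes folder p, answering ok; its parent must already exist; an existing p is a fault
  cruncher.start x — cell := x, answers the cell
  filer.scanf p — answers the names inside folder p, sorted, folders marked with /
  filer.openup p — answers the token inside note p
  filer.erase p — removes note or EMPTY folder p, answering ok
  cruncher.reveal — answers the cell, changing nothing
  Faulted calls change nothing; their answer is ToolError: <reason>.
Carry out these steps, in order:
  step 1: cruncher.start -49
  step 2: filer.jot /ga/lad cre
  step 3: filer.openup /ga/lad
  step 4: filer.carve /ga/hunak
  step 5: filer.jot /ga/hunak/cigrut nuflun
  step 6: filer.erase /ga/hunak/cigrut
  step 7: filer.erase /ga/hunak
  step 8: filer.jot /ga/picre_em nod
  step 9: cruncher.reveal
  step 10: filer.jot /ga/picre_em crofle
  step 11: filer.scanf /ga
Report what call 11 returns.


Answer: [lad, picre_em, snoz, zoculox]

Derivation:
==> cruncher.start(x→-49)
<== -49
==> filer.jot(p→/ga/lad, c→cre)
<== created
==> filer.openup(p→/ga/lad)
<== cre
==> filer.carve(p→/ga/hunak)
<== ok
==> filer.jot(p→/ga/hunak/cigrut, c→nuflun)
<== created
==> filer.erase(p→/ga/hunak/cigrut)
<== ok
==> filer.erase(p→/ga/hunak)
<== ok
==> filer.jot(p→/ga/picre_em, c→nod)
<== created
==> cruncher.reveal()
<== -49
==> filer.jot(p→/ga/picre_em, c→crofle)
<== overwrote
==> filer.scanf(p→/ga)
<== [lad, picre_em, snoz, zoculox]


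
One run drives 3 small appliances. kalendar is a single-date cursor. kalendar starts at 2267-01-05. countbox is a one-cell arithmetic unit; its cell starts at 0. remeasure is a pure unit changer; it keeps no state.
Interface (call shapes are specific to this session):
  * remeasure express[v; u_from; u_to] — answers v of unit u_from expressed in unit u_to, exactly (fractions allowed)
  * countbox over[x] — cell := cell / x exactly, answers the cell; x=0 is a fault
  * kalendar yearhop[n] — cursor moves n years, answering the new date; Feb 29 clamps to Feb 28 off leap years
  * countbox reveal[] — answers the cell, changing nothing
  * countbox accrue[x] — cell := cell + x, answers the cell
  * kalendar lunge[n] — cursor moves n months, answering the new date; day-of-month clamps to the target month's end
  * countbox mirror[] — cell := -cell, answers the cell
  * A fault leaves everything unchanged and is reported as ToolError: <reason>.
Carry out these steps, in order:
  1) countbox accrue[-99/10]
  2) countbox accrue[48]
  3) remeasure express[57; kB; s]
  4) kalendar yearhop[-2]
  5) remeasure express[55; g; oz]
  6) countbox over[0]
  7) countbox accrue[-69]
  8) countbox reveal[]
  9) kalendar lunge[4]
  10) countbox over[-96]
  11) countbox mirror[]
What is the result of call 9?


Answer: 2265-05-05

Derivation:
Then countbox accrue with -99/10, giving -99/10.
Using countbox accrue with 48, which returns 381/10.
I invoke remeasure express with 57, kB, s, yielding ToolError: incompatible units.
I try kalendar yearhop with -2, and get 2265-01-05.
I run remeasure express with 55, g, oz, which returns 8000000/4123567.
I invoke countbox over with 0, and see ToolError: division by zero.
Invoking countbox accrue with -69, → -309/10.
Now I run countbox reveal(), and observe -309/10.
I try kalendar lunge with 4, and see 2265-05-05.
I invoke countbox over with -96, which returns 103/320.
Then countbox mirror, which returns -103/320.


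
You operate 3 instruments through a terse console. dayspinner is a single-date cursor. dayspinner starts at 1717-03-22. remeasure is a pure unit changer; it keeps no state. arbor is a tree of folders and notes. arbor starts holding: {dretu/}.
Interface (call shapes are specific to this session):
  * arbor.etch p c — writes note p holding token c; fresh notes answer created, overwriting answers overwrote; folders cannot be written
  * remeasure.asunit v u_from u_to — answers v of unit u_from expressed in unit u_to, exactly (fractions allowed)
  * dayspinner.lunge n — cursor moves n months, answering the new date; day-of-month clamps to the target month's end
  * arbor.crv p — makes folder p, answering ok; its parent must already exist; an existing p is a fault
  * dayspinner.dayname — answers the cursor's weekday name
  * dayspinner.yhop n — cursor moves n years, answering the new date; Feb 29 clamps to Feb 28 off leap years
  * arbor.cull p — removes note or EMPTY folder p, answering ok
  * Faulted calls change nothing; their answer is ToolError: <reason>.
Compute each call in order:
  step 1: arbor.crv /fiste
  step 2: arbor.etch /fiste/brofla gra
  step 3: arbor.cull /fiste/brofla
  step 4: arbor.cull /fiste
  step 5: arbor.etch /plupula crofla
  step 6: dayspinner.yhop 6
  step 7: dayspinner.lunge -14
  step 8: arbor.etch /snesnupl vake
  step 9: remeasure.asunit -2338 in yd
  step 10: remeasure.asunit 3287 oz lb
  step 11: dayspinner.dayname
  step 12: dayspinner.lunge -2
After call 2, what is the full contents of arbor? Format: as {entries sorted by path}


Answer: {dretu/, fiste/, fiste/brofla=gra}

Derivation:
>>> crv p: /fiste
[out] ok
>>> etch p: /fiste/brofla c: gra
[out] created
>>> cull p: /fiste/brofla
[out] ok
>>> cull p: /fiste
[out] ok
>>> etch p: /plupula c: crofla
[out] created
>>> yhop n: 6
[out] 1723-03-22
>>> lunge n: -14
[out] 1722-01-22
>>> etch p: /snesnupl c: vake
[out] created
>>> asunit v: -2338 u_from: in u_to: yd
[out] -1169/18
>>> asunit v: 3287 u_from: oz u_to: lb
[out] 3287/16
>>> dayname
[out] Thursday
>>> lunge n: -2
[out] 1721-11-22


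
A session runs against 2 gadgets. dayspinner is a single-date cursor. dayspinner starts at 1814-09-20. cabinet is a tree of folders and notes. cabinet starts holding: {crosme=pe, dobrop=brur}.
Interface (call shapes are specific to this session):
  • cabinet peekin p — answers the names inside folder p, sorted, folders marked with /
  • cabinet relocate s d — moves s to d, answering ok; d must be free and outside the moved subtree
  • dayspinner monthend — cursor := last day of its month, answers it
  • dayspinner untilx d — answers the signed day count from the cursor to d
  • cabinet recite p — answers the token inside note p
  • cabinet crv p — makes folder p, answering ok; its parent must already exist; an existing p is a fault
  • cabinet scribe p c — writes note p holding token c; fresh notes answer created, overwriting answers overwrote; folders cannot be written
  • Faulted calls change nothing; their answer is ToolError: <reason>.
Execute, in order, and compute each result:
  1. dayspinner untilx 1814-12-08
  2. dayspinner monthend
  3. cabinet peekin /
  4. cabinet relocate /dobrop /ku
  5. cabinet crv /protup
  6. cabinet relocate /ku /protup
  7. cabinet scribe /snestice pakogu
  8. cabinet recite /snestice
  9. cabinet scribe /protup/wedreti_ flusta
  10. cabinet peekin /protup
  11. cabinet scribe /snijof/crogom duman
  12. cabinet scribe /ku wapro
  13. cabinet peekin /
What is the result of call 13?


// 1. dayspinner untilx(1814-12-08) => 79
// 2. dayspinner monthend() => 1814-09-30
// 3. cabinet peekin(/) => [crosme, dobrop]
// 4. cabinet relocate(/dobrop, /ku) => ok
// 5. cabinet crv(/protup) => ok
// 6. cabinet relocate(/ku, /protup) => ToolError: exists
// 7. cabinet scribe(/snestice, pakogu) => created
// 8. cabinet recite(/snestice) => pakogu
// 9. cabinet scribe(/protup/wedreti_, flusta) => created
// 10. cabinet peekin(/protup) => [wedreti_]
// 11. cabinet scribe(/snijof/crogom, duman) => ToolError: no parent
// 12. cabinet scribe(/ku, wapro) => overwrote
// 13. cabinet peekin(/) => [crosme, ku, protup/, snestice]

Answer: [crosme, ku, protup/, snestice]


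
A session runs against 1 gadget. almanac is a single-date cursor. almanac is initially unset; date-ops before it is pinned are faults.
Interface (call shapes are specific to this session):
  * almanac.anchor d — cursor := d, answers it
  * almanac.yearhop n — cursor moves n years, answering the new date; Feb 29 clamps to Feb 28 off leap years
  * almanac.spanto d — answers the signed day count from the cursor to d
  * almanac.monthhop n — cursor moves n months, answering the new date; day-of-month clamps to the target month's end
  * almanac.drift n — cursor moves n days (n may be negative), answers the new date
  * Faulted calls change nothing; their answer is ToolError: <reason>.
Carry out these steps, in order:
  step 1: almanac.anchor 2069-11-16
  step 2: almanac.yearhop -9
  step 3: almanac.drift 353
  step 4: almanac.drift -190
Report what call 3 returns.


-> anchor(2069-11-16)
<- 2069-11-16
-> yearhop(-9)
<- 2060-11-16
-> drift(353)
<- 2061-11-04
-> drift(-190)
<- 2061-04-28

Answer: 2061-11-04


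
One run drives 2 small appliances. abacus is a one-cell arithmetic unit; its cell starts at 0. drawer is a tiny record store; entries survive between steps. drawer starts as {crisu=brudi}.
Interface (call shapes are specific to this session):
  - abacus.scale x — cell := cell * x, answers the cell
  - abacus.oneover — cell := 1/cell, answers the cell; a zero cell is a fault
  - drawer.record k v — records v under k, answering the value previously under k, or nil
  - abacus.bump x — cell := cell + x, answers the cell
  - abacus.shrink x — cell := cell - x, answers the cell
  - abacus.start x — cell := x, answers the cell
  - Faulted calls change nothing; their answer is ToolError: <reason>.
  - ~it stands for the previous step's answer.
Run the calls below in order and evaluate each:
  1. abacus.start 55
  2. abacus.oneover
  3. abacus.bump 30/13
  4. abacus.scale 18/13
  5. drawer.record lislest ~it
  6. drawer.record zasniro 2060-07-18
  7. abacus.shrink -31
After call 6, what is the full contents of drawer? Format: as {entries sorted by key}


Answer: {crisu=brudi, lislest=29934/9295, zasniro=2060-07-18}

Derivation:
# abacus.start(x=55) == 55
# abacus.oneover() == 1/55
# abacus.bump(x=30/13) == 1663/715
# abacus.scale(x=18/13) == 29934/9295
# drawer.record(k=lislest, v=~it) == nil
# drawer.record(k=zasniro, v=2060-07-18) == nil
# abacus.shrink(x=-31) == 318079/9295


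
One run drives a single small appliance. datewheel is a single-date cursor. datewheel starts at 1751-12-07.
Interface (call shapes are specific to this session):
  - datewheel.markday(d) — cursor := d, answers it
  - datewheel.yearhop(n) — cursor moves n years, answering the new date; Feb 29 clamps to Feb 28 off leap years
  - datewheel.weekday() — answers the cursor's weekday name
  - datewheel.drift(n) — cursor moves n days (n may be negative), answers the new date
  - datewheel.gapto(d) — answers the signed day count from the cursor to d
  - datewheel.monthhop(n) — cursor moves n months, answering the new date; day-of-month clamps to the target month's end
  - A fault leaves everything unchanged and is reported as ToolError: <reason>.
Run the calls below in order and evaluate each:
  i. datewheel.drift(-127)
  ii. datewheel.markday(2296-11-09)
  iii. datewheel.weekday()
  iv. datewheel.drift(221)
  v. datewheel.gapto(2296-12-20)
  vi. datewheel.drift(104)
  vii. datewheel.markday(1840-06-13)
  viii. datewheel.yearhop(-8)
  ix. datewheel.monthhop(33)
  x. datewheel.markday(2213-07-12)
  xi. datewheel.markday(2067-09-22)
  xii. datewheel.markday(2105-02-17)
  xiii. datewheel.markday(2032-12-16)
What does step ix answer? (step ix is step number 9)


I call drift passing n=-127, — result: 1751-08-02.
I try markday passing d=2296-11-09, giving 2296-11-09.
Invoking weekday, — result: Monday.
I run drift passing n=221, → 2297-06-18.
Using gapto passing d=2296-12-20, which returns -180.
I run drift passing n=104, → 2297-09-30.
Next I call markday passing d=1840-06-13, which returns 1840-06-13.
Using yearhop passing n=-8, and observe 1832-06-13.
I invoke monthhop passing n=33, giving 1835-03-13.
Next I call markday passing d=2213-07-12, → 2213-07-12.
I invoke markday passing d=2067-09-22, which returns 2067-09-22.
I run markday passing d=2105-02-17, and get 2105-02-17.
I run markday passing d=2032-12-16, and see 2032-12-16.

Answer: 1835-03-13


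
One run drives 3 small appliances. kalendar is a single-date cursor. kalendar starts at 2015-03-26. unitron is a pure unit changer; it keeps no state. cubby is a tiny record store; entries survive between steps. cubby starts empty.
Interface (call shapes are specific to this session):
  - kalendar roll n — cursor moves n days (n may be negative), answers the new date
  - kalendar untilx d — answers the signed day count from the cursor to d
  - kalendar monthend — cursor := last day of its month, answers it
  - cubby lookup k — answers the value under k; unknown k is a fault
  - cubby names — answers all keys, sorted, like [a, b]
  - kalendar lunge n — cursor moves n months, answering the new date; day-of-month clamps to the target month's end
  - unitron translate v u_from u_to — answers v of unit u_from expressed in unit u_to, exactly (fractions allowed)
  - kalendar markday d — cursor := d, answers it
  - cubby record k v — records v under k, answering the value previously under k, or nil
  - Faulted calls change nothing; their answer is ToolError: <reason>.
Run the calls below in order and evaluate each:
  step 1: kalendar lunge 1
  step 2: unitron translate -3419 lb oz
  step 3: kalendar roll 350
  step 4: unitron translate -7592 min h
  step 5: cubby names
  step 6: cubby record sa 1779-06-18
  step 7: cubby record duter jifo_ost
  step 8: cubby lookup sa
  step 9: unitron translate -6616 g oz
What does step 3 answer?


CALL kalendar lunge[n→1]
RET  2015-04-26
CALL unitron translate[v→-3419; u_from→lb; u_to→oz]
RET  -54704
CALL kalendar roll[n→350]
RET  2016-04-10
CALL unitron translate[v→-7592; u_from→min; u_to→h]
RET  -1898/15
CALL cubby names[]
RET  []
CALL cubby record[k→sa; v→1779-06-18]
RET  nil
CALL cubby record[k→duter; v→jifo_ost]
RET  nil
CALL cubby lookup[k→sa]
RET  1779-06-18
CALL unitron translate[v→-6616; u_from→g; u_to→oz]
RET  -10585600000/45359237

Answer: 2016-04-10


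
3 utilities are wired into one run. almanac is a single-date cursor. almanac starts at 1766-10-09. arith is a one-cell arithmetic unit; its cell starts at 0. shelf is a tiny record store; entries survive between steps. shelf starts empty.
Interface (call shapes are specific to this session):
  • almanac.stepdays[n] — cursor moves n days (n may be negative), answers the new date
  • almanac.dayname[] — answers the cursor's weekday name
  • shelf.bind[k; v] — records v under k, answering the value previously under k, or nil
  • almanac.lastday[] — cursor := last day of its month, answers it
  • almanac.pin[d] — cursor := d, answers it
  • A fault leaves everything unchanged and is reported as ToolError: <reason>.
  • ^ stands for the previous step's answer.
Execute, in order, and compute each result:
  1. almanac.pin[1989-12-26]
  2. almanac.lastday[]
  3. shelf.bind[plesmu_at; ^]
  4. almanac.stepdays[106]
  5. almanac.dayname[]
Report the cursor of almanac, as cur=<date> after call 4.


Do: pin[d: 1989-12-26]
See: 1989-12-26
Do: lastday[]
See: 1989-12-31
Do: bind[k: plesmu_at; v: ^]
See: nil
Do: stepdays[n: 106]
See: 1990-04-16
Do: dayname[]
See: Monday

Answer: cur=1990-04-16


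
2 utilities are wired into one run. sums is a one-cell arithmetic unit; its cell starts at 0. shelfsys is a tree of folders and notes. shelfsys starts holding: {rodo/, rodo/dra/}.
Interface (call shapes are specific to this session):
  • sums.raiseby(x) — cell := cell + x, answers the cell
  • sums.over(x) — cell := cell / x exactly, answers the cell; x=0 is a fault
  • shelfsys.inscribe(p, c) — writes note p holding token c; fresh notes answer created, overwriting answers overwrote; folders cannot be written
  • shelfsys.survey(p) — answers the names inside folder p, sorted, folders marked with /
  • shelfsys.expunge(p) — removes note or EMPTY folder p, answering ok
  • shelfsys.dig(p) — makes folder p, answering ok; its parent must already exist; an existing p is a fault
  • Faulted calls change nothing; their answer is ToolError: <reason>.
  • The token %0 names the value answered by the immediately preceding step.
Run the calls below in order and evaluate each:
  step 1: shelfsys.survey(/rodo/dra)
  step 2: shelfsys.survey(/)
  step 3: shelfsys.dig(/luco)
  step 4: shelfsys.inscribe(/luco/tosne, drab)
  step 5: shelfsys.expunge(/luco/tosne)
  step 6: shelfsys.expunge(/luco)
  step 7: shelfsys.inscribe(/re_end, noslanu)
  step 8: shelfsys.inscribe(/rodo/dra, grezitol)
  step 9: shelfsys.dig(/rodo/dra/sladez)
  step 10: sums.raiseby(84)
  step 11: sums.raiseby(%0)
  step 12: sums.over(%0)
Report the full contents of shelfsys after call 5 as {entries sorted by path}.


! 1. shelfsys.survey(/rodo/dra) -> []
! 2. shelfsys.survey(/) -> [rodo/]
! 3. shelfsys.dig(/luco) -> ok
! 4. shelfsys.inscribe(/luco/tosne, drab) -> created
! 5. shelfsys.expunge(/luco/tosne) -> ok
! 6. shelfsys.expunge(/luco) -> ok
! 7. shelfsys.inscribe(/re_end, noslanu) -> created
! 8. shelfsys.inscribe(/rodo/dra, grezitol) -> ToolError: is a directory
! 9. shelfsys.dig(/rodo/dra/sladez) -> ok
! 10. sums.raiseby(84) -> 84
! 11. sums.raiseby(%0) -> 168
! 12. sums.over(%0) -> 1

Answer: {luco/, rodo/, rodo/dra/}


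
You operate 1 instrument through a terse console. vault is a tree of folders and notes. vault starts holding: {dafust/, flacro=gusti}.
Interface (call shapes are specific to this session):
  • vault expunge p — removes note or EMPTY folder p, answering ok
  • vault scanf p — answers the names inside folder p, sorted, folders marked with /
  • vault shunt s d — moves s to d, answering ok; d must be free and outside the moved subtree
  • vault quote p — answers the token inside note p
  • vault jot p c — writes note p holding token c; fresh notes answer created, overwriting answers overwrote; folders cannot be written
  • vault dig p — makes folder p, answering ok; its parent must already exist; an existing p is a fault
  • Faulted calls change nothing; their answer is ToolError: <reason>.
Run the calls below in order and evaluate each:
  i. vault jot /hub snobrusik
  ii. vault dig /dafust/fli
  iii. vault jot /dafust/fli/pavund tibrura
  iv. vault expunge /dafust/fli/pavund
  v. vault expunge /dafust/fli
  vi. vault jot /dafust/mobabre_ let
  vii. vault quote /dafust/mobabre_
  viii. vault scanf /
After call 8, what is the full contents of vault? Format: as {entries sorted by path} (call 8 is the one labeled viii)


Answer: {dafust/, dafust/mobabre_=let, flacro=gusti, hub=snobrusik}

Derivation:
==> vault jot(p: /hub, c: snobrusik)
<== created
==> vault dig(p: /dafust/fli)
<== ok
==> vault jot(p: /dafust/fli/pavund, c: tibrura)
<== created
==> vault expunge(p: /dafust/fli/pavund)
<== ok
==> vault expunge(p: /dafust/fli)
<== ok
==> vault jot(p: /dafust/mobabre_, c: let)
<== created
==> vault quote(p: /dafust/mobabre_)
<== let
==> vault scanf(p: /)
<== [dafust/, flacro, hub]


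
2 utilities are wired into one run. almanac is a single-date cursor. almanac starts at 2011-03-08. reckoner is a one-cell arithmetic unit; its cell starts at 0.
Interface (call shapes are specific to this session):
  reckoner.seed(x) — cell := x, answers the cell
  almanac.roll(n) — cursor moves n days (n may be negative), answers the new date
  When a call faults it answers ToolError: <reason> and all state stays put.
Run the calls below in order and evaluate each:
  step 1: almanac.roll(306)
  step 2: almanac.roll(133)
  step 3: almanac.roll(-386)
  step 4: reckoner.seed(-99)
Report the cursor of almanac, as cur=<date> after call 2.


Answer: cur=2012-05-20

Derivation:
Step: almanac.roll[n: 306]
Result: 2012-01-08
Step: almanac.roll[n: 133]
Result: 2012-05-20
Step: almanac.roll[n: -386]
Result: 2011-04-30
Step: reckoner.seed[x: -99]
Result: -99


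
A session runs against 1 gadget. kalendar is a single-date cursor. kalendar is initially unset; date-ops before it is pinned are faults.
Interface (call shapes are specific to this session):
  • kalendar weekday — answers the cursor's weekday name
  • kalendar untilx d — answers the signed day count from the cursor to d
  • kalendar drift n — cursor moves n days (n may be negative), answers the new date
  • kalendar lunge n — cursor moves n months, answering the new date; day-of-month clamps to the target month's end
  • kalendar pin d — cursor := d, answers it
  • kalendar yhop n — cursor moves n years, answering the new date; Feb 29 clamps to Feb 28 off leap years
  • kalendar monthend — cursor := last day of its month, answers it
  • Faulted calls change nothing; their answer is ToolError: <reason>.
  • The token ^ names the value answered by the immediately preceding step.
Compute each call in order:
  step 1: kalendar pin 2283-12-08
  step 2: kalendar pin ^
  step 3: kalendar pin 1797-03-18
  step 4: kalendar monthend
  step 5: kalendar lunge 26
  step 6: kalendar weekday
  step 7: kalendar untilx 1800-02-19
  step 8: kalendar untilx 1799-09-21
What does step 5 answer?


Answer: 1799-05-31

Derivation:
$ kalendar pin d→2283-12-08
  2283-12-08
$ kalendar pin d→^
  2283-12-08
$ kalendar pin d→1797-03-18
  1797-03-18
$ kalendar monthend
  1797-03-31
$ kalendar lunge n→26
  1799-05-31
$ kalendar weekday
  Friday
$ kalendar untilx d→1800-02-19
  264
$ kalendar untilx d→1799-09-21
  113


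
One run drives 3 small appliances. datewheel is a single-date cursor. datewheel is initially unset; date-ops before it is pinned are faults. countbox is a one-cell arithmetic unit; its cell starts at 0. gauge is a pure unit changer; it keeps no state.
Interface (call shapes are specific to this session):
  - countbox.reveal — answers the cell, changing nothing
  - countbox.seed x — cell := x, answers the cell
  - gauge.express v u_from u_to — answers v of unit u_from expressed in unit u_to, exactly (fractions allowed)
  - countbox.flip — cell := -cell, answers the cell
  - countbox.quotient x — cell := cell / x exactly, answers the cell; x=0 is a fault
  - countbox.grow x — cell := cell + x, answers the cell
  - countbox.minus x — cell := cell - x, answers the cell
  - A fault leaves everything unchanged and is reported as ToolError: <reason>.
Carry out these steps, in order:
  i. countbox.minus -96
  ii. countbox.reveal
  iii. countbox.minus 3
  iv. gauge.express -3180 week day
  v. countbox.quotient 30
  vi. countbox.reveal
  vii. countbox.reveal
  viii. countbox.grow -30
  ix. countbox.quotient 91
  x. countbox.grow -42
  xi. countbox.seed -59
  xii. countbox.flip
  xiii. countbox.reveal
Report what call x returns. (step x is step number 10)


[in] countbox.minus x→-96
= 96
[in] countbox.reveal
= 96
[in] countbox.minus x→3
= 93
[in] gauge.express v→-3180 u_from→week u_to→day
= -22260
[in] countbox.quotient x→30
= 31/10
[in] countbox.reveal
= 31/10
[in] countbox.reveal
= 31/10
[in] countbox.grow x→-30
= -269/10
[in] countbox.quotient x→91
= -269/910
[in] countbox.grow x→-42
= -38489/910
[in] countbox.seed x→-59
= -59
[in] countbox.flip
= 59
[in] countbox.reveal
= 59

Answer: -38489/910


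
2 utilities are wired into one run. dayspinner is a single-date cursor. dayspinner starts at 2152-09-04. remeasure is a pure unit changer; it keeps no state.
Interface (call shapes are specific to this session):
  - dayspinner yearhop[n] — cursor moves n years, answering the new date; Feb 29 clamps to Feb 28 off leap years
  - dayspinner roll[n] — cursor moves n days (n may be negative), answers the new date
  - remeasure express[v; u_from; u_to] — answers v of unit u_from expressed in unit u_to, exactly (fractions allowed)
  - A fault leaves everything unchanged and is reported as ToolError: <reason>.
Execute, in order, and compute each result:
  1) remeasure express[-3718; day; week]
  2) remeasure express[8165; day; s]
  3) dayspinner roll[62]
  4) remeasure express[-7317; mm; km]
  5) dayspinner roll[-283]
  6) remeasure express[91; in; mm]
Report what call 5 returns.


Answer: 2152-01-27

Derivation:
I call remeasure express using -3718, day, week, giving -3718/7.
I try remeasure express using 8165, day, s: 705456000.
Now I run dayspinner roll using 62, yielding 2152-11-05.
Now I run remeasure express using -7317, mm, km, which returns -7317/1000000.
I try dayspinner roll using -283, → 2152-01-27.
I invoke remeasure express using 91, in, mm, giving 11557/5.


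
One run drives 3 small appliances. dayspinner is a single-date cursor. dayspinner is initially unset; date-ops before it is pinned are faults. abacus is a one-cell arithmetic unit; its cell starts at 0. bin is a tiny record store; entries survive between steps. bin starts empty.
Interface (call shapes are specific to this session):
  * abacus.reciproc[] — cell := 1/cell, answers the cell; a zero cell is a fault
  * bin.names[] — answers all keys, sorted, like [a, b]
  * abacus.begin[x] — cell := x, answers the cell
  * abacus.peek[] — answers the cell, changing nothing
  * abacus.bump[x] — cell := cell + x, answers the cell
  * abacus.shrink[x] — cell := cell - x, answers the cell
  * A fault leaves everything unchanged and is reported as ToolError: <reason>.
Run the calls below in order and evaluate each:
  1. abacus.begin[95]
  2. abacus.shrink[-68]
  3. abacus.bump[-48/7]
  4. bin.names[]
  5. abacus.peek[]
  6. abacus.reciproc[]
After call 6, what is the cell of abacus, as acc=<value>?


Answer: acc=7/1093

Derivation:
% 1. abacus.begin(x→95) == 95
% 2. abacus.shrink(x→-68) == 163
% 3. abacus.bump(x→-48/7) == 1093/7
% 4. bin.names() == []
% 5. abacus.peek() == 1093/7
% 6. abacus.reciproc() == 7/1093


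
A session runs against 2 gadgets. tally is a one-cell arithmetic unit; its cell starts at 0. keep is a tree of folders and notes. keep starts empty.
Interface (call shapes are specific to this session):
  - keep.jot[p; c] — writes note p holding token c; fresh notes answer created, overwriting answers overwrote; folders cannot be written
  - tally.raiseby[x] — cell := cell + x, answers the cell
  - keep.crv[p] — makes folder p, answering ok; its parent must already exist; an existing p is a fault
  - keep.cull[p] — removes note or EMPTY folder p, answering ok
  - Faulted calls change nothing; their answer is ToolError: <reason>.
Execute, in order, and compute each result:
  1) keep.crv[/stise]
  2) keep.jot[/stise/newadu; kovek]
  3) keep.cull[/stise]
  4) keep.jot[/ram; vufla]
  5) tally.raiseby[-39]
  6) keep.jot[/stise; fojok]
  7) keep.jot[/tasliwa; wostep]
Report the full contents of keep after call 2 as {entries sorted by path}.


Do: keep.crv[p='/stise']
See: ok
Do: keep.jot[p='/stise/newadu'; c='kovek']
See: created
Do: keep.cull[p='/stise']
See: ToolError: not empty
Do: keep.jot[p='/ram'; c='vufla']
See: created
Do: tally.raiseby[x='-39']
See: -39
Do: keep.jot[p='/stise'; c='fojok']
See: ToolError: is a directory
Do: keep.jot[p='/tasliwa'; c='wostep']
See: created

Answer: {stise/, stise/newadu=kovek}


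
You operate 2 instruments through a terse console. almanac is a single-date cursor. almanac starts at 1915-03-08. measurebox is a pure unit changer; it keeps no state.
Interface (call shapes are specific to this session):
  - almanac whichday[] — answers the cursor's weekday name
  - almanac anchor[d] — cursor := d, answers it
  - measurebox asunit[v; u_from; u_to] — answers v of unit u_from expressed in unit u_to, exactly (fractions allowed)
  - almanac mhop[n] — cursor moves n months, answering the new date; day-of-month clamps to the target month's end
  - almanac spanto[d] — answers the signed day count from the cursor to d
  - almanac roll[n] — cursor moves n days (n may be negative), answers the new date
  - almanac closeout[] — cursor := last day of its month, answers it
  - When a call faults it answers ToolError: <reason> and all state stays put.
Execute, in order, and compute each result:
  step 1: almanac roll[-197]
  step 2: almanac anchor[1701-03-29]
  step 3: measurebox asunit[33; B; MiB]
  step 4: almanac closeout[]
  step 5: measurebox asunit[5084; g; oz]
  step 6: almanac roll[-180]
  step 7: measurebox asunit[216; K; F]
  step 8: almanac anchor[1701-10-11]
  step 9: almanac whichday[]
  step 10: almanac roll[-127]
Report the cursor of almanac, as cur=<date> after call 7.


Act: almanac roll[-197]
Obs: 1914-08-23
Act: almanac anchor[1701-03-29]
Obs: 1701-03-29
Act: measurebox asunit[33; B; MiB]
Obs: 33/1048576
Act: almanac closeout[]
Obs: 1701-03-31
Act: measurebox asunit[5084; g; oz]
Obs: 8134400000/45359237
Act: almanac roll[-180]
Obs: 1700-10-02
Act: measurebox asunit[216; K; F]
Obs: -7087/100
Act: almanac anchor[1701-10-11]
Obs: 1701-10-11
Act: almanac whichday[]
Obs: Tuesday
Act: almanac roll[-127]
Obs: 1701-06-06

Answer: cur=1700-10-02


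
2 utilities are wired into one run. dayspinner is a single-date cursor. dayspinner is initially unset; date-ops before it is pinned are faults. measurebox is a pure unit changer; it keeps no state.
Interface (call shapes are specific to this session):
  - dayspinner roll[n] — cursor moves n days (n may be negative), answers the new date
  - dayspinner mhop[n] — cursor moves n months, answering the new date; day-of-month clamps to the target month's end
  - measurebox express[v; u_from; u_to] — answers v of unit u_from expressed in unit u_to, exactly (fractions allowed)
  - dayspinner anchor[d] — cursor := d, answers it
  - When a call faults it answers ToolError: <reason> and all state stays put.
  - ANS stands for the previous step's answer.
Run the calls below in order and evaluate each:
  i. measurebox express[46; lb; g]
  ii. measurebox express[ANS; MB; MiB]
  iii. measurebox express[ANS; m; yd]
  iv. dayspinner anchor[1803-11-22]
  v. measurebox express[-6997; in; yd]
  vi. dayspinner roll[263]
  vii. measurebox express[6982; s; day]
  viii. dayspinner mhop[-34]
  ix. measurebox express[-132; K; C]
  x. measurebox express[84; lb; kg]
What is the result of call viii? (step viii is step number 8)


Answer: 1801-10-11

Derivation:
Do: measurebox express[v=46; u_from=lb; u_to=g]
See: 1043262451/50000
Do: measurebox express[v=ANS; u_from=MB; u_to=MiB]
See: 5216312255/262144
Do: measurebox express[v=ANS; u_from=m; u_to=yd]
See: 3260195159375/149815296
Do: dayspinner anchor[d=1803-11-22]
See: 1803-11-22
Do: measurebox express[v=-6997; u_from=in; u_to=yd]
See: -6997/36
Do: dayspinner roll[n=263]
See: 1804-08-11
Do: measurebox express[v=6982; u_from=s; u_to=day]
See: 3491/43200
Do: dayspinner mhop[n=-34]
See: 1801-10-11
Do: measurebox express[v=-132; u_from=K; u_to=C]
See: -8103/20
Do: measurebox express[v=84; u_from=lb; u_to=kg]
See: 952543977/25000000


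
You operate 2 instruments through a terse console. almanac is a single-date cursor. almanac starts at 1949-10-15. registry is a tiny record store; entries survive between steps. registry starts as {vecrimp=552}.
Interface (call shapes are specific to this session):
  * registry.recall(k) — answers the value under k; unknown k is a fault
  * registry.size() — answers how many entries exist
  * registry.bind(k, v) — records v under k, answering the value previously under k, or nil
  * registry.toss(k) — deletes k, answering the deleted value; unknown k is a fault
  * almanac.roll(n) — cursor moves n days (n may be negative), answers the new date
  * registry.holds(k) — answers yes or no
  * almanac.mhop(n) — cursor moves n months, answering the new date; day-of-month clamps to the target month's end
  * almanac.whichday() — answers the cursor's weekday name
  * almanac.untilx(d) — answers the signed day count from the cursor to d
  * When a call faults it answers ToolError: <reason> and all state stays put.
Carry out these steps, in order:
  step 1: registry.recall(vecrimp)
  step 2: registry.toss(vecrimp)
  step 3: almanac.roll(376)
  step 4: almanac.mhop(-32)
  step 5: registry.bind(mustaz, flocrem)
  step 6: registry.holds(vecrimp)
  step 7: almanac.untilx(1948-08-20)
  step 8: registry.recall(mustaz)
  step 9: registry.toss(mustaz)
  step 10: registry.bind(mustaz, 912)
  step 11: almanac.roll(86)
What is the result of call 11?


Answer: 1948-05-22

Derivation:
~$ recall k='vecrimp'
  552
~$ toss k='vecrimp'
  552
~$ roll n='376'
  1950-10-26
~$ mhop n='-32'
  1948-02-26
~$ bind k='mustaz' v='flocrem'
  nil
~$ holds k='vecrimp'
  no
~$ untilx d='1948-08-20'
  176
~$ recall k='mustaz'
  flocrem
~$ toss k='mustaz'
  flocrem
~$ bind k='mustaz' v='912'
  nil
~$ roll n='86'
  1948-05-22


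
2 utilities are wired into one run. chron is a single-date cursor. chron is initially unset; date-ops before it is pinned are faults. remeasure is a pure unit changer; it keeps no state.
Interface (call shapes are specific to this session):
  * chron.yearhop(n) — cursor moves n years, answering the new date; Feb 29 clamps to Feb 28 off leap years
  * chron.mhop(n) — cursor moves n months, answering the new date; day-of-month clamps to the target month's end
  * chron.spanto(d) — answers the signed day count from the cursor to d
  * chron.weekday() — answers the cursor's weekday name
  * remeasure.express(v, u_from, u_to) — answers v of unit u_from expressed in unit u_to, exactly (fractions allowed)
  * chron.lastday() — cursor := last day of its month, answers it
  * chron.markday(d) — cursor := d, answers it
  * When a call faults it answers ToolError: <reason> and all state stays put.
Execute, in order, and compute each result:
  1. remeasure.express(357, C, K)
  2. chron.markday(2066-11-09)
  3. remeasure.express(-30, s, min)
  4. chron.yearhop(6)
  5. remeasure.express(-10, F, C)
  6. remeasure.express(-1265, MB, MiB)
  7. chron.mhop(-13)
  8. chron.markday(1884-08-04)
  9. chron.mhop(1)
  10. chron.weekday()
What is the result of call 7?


Answer: 2071-10-09

Derivation:
→ express(357, C, K)
← 12603/20
→ markday(2066-11-09)
← 2066-11-09
→ express(-30, s, min)
← -1/2
→ yearhop(6)
← 2072-11-09
→ express(-10, F, C)
← -70/3
→ express(-1265, MB, MiB)
← -19765625/16384
→ mhop(-13)
← 2071-10-09
→ markday(1884-08-04)
← 1884-08-04
→ mhop(1)
← 1884-09-04
→ weekday()
← Thursday


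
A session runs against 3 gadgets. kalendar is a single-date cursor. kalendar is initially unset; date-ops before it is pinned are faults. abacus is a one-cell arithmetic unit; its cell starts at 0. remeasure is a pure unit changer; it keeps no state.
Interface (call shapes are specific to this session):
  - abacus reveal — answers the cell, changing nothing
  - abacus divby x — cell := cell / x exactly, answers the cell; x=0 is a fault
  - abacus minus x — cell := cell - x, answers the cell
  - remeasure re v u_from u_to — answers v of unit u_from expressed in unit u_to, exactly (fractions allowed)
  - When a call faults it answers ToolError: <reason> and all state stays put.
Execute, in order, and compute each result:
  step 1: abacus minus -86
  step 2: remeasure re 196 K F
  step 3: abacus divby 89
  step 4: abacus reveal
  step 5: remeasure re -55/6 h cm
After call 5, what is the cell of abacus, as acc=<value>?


Answer: acc=86/89

Derivation:
→ abacus minus(x='-86')
← 86
→ remeasure re(v='196', u_from='K', u_to='F')
← -10687/100
→ abacus divby(x='89')
← 86/89
→ abacus reveal()
← 86/89
→ remeasure re(v='-55/6', u_from='h', u_to='cm')
← ToolError: incompatible units


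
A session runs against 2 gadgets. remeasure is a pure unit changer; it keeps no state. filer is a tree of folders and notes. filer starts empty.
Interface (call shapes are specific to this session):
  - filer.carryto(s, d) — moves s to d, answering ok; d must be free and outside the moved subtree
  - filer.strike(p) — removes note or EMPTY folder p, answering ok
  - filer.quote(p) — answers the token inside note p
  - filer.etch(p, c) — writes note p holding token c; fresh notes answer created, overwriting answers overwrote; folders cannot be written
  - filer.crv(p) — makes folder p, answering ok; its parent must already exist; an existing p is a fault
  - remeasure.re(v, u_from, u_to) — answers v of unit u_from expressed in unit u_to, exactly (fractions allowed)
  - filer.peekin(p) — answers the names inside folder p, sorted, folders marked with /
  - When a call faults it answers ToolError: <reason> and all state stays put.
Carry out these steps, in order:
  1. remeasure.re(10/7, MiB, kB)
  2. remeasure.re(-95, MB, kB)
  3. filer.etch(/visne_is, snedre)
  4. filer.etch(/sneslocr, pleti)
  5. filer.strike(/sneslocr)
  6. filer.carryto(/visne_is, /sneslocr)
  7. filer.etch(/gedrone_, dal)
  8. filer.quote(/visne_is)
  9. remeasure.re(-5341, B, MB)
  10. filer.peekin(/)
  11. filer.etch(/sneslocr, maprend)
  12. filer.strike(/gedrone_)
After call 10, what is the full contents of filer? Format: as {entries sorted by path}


Invoking remeasure.re using v: 10/7, u_from: MiB, u_to: kB, → 262144/175.
Then remeasure.re using v: -95, u_from: MB, u_to: kB, → -95000.
Then filer.etch using p: /visne_is, c: snedre, → created.
I run filer.etch using p: /sneslocr, c: pleti, and get created.
Now I run filer.strike using p: /sneslocr, and see ok.
I try filer.carryto using s: /visne_is, d: /sneslocr, giving ok.
Next I call filer.etch using p: /gedrone_, c: dal, — result: created.
Using filer.quote using p: /visne_is, yielding ToolError: not found.
Next I call remeasure.re using v: -5341, u_from: B, u_to: MB: -5341/1000000.
I invoke filer.peekin using p: /, → [gedrone_, sneslocr].
Invoking filer.etch using p: /sneslocr, c: maprend, and observe overwrote.
I use filer.strike using p: /gedrone_: ok.

Answer: {gedrone_=dal, sneslocr=snedre}


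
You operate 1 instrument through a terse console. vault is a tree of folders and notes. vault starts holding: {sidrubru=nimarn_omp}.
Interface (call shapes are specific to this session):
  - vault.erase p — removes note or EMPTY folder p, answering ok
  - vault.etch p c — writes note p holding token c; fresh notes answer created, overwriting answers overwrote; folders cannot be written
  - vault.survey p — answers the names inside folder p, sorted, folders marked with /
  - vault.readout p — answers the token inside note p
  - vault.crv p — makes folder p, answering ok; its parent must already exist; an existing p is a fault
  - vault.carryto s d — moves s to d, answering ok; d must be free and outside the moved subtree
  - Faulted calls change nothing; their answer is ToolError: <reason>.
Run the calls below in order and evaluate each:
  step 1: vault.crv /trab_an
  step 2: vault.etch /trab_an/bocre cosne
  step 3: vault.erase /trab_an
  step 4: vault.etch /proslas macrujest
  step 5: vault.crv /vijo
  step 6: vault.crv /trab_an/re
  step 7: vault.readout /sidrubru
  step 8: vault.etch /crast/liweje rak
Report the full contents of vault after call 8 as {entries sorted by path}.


% 1. vault.crv(p=/trab_an) -> ok
% 2. vault.etch(p=/trab_an/bocre, c=cosne) -> created
% 3. vault.erase(p=/trab_an) -> ToolError: not empty
% 4. vault.etch(p=/proslas, c=macrujest) -> created
% 5. vault.crv(p=/vijo) -> ok
% 6. vault.crv(p=/trab_an/re) -> ok
% 7. vault.readout(p=/sidrubru) -> nimarn_omp
% 8. vault.etch(p=/crast/liweje, c=rak) -> ToolError: no parent

Answer: {proslas=macrujest, sidrubru=nimarn_omp, trab_an/, trab_an/bocre=cosne, trab_an/re/, vijo/}
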